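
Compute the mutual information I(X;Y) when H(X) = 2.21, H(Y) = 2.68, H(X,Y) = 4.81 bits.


I(X;Y) = H(X) + H(Y) - H(X,Y) = 2.21 + 2.68 - 4.81 = 0.08

0.08 bits


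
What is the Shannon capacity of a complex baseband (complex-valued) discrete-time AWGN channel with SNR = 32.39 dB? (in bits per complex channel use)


SNR_linear = 10^(32.39/10) = 1733.804; C = log2(1 + SNR_linear) = log2(1 + 1733.804) = 10.7606

10.7606 bits/channel use


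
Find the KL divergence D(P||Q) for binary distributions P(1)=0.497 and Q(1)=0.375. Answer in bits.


KL = p*log2(p/q) + (1-p)*log2((1-p)/(1-q)) = 0.497*log2(0.497/0.375) + 0.503*log2(0.503/0.625) = 0.0444

0.0444 bits


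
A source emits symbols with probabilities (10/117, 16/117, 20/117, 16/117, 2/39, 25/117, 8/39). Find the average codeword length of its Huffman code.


Huffman construction (repeatedly merge the two least-probable nodes; each merge adds 1 bit to every symbol beneath it): 2/39 + 10/117 = 16/117; 16/117 + 16/117 = 32/117; 16/117 + 20/117 = 4/13; 8/39 + 25/117 = 49/117; 32/117 + 4/13 = 68/117; 49/117 + 68/117 = 1. Resulting codeword lengths (in the order the probabilities were given): (4, 3, 3, 3, 4, 2, 2). L_avg = sum(p_i * l_i) = 10/117*4 + 16/117*3 + 20/117*3 + 16/117*3 + 2/39*4 + 25/117*2 + 8/39*2 = 106/39 = 2.7179

2.7179 bits


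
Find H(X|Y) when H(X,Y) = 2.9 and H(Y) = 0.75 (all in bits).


H(X|Y) = H(X,Y) - H(Y) = 2.9 - 0.75 = 2.15

2.15 bits


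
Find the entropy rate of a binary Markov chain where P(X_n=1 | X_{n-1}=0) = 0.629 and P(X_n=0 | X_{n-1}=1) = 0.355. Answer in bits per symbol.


Stationary distribution: pi_0 = p10/(p01+p10) = 0.3608, pi_1 = 0.6392. Entropy rate H' = pi_0*H(p01) + pi_1*H(p10) = 0.3608*0.9514 + 0.6392*0.9385 = 0.9431

0.9431 bits/symbol


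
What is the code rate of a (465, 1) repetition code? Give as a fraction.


Rate = k/n = 1/465

1/465


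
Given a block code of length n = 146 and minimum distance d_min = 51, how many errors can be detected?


Detection capability = d_min - 1 = 51 - 1 = 50

50 errors


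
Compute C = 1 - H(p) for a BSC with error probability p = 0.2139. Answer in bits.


H(p) = -p*log2(p) - (1-p)*log2(1-p) = -0.2139*log2(0.2139) - 0.7861*log2(0.7861) = 0.475926 + 0.272946 = 0.7489. C = 1 - H(p) = 1 - 0.7489 = 0.2511

0.2511 bits


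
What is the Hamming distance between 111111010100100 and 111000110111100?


Count differing positions: . . . ^ ^ ^ ^ . . . ^ ^ . . . = 6 differences

6


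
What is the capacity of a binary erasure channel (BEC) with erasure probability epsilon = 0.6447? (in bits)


C = 1 - epsilon = 1 - 0.6447 = 0.3553

0.3553 bits


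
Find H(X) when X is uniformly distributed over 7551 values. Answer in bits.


H = log2(n) = log2(7551) = 12.8825

12.8825 bits


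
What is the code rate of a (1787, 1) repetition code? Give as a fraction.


Rate = k/n = 1/1787

1/1787


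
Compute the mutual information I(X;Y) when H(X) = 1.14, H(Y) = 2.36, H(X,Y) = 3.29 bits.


I(X;Y) = H(X) + H(Y) - H(X,Y) = 1.14 + 2.36 - 3.29 = 0.21

0.21 bits


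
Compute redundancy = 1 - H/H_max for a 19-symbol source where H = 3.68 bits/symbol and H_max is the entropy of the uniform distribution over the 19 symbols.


H_max = log2(K) = log2(19) = 4.2479 bits/symbol. Redundancy = 1 - H/H_max = 1 - 3.68/4.2479 = 1 - 0.8663 = 0.1337

0.1337


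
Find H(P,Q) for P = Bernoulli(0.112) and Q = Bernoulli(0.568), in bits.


H(P,Q) = -p*log2(q) - (1-p)*log2(1-q). -0.112*log2(0.568) = 0.091396; -0.888*log2(0.432) = 1.075276. H(P,Q) = 0.091396 + 1.075276 = 1.1667

1.1667 bits


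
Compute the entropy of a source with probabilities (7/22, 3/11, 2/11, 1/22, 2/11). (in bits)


H = -sum(p_i * log2(p_i)). Terms: -(7/22)*log2(7/22) = 0.525661; -(3/11)*log2(3/11) = 0.511219; -(2/11)*log2(2/11) = 0.447169; -(1/22)*log2(1/22) = 0.202701; -(2/11)*log2(2/11) = 0.447169. H = 0.525661 + 0.511219 + 0.447169 + 0.202701 + 0.447169 = 2.1339

2.1339 bits


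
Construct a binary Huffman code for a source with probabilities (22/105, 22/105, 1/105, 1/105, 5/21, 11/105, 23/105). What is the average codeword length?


Huffman construction (repeatedly merge the two least-probable nodes; each merge adds 1 bit to every symbol beneath it): 1/105 + 1/105 = 2/105; 2/105 + 11/105 = 13/105; 13/105 + 22/105 = 1/3; 22/105 + 23/105 = 3/7; 5/21 + 1/3 = 4/7; 3/7 + 4/7 = 1. Resulting codeword lengths (in the order the probabilities were given): (3, 2, 5, 5, 2, 4, 2). L_avg = sum(p_i * l_i) = 22/105*3 + 22/105*2 + 1/105*5 + 1/105*5 + 5/21*2 + 11/105*4 + 23/105*2 = 52/21 = 2.4762

2.4762 bits


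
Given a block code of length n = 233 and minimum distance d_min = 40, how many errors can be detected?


Detection capability = d_min - 1 = 40 - 1 = 39

39 errors


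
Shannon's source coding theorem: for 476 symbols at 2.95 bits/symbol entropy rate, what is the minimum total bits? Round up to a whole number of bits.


Minimum bits >= n * H = 476 * 2.95 = 1404.2, rounded up to a whole number of bits = 1405

1405 bits


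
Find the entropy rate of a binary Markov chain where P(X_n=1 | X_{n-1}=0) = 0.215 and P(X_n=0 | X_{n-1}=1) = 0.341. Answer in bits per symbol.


Stationary distribution: pi_0 = p10/(p01+p10) = 0.6133, pi_1 = 0.3867. Entropy rate H' = pi_0*H(p01) + pi_1*H(p10) = 0.6133*0.7509 + 0.3867*0.9258 = 0.8185

0.8185 bits/symbol


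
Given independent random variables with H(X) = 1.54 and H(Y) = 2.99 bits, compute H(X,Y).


For independent variables, H(X,Y) = H(X) + H(Y) = 1.54 + 2.99 = 4.53

4.53 bits


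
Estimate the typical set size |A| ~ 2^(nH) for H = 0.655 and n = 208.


log2|A_typical| = nH = 208 * 0.655 = 136.24, so |A_typical| ~ 2^136.24 = 1.029e+41

1.029e+41


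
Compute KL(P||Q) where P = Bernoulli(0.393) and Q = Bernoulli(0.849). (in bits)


KL = p*log2(p/q) + (1-p)*log2((1-p)/(1-q)) = 0.393*log2(0.393/0.849) + 0.607*log2(0.607/0.151) = 0.7816

0.7816 bits


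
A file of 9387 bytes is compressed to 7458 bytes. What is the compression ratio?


Ratio = original / compressed = 9387 / 7458 = 1.2586

1.2586


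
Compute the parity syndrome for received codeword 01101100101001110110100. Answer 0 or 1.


Syndrome = XOR of all bits = 0 XOR 1 XOR 1 XOR 0 XOR 1 XOR 1 XOR 0 XOR 0 XOR 1 XOR 0 XOR 1 XOR 0 XOR 0 XOR 1 XOR 1 XOR 1 XOR 0 XOR 1 XOR 1 XOR 0 XOR 1 XOR 0 XOR 0 = 0

0


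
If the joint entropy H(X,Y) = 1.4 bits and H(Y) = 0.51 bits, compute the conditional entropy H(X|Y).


H(X|Y) = H(X,Y) - H(Y) = 1.4 - 0.51 = 0.89

0.89 bits


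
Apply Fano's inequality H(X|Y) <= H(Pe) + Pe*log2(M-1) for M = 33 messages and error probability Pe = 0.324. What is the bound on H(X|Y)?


H(Pe) = -Pe*log2(Pe) - (1-Pe)*log2(1-Pe) = -0.324*log2(0.324) - 0.676*log2(0.676) = 0.526803 + 0.381876 = 0.9087. Pe*log2(M-1) = 0.324*log2(32) = 1.620000. Bound = H(Pe) + Pe*log2(M-1) = 0.526803 + 0.381876 + 1.620000 = 2.5287

2.5287 bits


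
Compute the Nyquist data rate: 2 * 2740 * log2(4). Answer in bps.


Rate = 2 * B * log2(M) = 2 * 2740 * 2.0 = 10960.0

10960.0 bps


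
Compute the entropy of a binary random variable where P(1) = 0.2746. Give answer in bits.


H = -p*log2(p) - (1-p)*log2(1-p). -0.2746*log2(0.2746) = 0.512018; -0.7254*log2(0.7254) = 0.335970. H = 0.512018 + 0.335970 = 0.848

0.848 bits


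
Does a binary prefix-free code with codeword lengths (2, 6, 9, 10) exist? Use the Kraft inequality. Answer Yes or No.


Kraft sum = sum(2^(-l_i)) = 0.2686, need <= 1. Result: satisfied (a binary prefix-free code with these lengths exists)

Yes


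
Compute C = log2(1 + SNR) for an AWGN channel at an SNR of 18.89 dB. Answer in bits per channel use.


SNR_linear = 10^(18.89/10) = 77.4462; C = log2(1 + SNR_linear) = log2(1 + 77.4462) = 6.2936

6.2936 bits/channel use


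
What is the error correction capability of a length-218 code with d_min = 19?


Correction capability = floor((d-1)/2) = floor((19-1)/2) = 9

9 errors


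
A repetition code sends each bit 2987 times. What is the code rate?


Rate = k/n = 1/2987

1/2987


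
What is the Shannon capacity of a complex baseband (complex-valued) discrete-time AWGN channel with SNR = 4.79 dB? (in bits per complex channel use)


SNR_linear = 10^(4.79/10) = 3.013; C = log2(1 + SNR_linear) = log2(1 + 3.013) = 2.0047

2.0047 bits/channel use


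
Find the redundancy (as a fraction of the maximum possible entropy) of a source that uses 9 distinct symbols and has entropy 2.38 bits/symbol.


H_max = log2(K) = log2(9) = 3.1699 bits/symbol. Redundancy = 1 - H/H_max = 1 - 2.38/3.1699 = 1 - 0.7508 = 0.2492

0.2492


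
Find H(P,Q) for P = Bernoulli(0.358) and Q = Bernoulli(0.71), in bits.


H(P,Q) = -p*log2(q) - (1-p)*log2(1-q). -0.358*log2(0.71) = 0.176891; -0.642*log2(0.29) = 1.146532. H(P,Q) = 0.176891 + 1.146532 = 1.3234

1.3234 bits


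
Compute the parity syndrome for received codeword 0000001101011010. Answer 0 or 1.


Syndrome = XOR of all bits = 0 XOR 0 XOR 0 XOR 0 XOR 0 XOR 0 XOR 1 XOR 1 XOR 0 XOR 1 XOR 0 XOR 1 XOR 1 XOR 0 XOR 1 XOR 0 = 0

0


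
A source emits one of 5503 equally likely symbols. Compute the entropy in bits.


H = log2(n) = log2(5503) = 12.426

12.426 bits


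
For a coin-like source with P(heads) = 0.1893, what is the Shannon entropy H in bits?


H = -p*log2(p) - (1-p)*log2(1-p). -0.1893*log2(0.1893) = 0.454557; -0.8107*log2(0.8107) = 0.245447. H = 0.454557 + 0.245447 = 0.7

0.7 bits


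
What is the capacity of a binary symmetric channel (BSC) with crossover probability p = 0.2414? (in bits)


H(p) = -p*log2(p) - (1-p)*log2(1-p) = -0.2414*log2(0.2414) - 0.7586*log2(0.7586) = 0.494991 + 0.302369 = 0.7974. C = 1 - H(p) = 1 - 0.7974 = 0.2026

0.2026 bits


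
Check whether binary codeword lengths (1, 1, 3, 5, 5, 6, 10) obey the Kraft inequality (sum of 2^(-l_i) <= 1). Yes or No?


Kraft sum = sum(2^(-l_i)) = 1.2041, need <= 1. Result: violated (a binary prefix-free code with these lengths cannot exist)

No


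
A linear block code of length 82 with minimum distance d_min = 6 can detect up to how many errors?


Detection capability = d_min - 1 = 6 - 1 = 5

5 errors


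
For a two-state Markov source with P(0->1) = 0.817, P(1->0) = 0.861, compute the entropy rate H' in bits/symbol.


Stationary distribution: pi_0 = p10/(p01+p10) = 0.5131, pi_1 = 0.4869. Entropy rate H' = pi_0*H(p01) + pi_1*H(p10) = 0.5131*0.6866 + 0.4869*0.5816 = 0.6355

0.6355 bits/symbol


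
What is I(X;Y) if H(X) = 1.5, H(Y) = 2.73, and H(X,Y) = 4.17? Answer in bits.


I(X;Y) = H(X) + H(Y) - H(X,Y) = 1.5 + 2.73 - 4.17 = 0.06

0.06 bits


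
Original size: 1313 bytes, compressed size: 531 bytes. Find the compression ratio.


Ratio = original / compressed = 1313 / 531 = 2.4727

2.4727


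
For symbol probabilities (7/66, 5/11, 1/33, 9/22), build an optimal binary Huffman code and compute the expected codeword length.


Huffman construction (repeatedly merge the two least-probable nodes; each merge adds 1 bit to every symbol beneath it): 1/33 + 7/66 = 3/22; 3/22 + 9/22 = 6/11; 5/11 + 6/11 = 1. Resulting codeword lengths (in the order the probabilities were given): (3, 1, 3, 2). L_avg = sum(p_i * l_i) = 7/66*3 + 5/11*1 + 1/33*3 + 9/22*2 = 37/22 = 1.6818

1.6818 bits


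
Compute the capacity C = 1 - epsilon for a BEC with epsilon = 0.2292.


C = 1 - epsilon = 1 - 0.2292 = 0.7708

0.7708 bits


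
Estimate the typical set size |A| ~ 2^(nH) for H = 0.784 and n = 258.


log2|A_typical| = nH = 258 * 0.784 = 202.272, so |A_typical| ~ 2^202.272 = 7.761e+60

7.761e+60


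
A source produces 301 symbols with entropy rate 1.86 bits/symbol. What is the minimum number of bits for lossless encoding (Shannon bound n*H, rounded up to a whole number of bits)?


Minimum bits >= n * H = 301 * 1.86 = 559.86, rounded up to a whole number of bits = 560

560 bits


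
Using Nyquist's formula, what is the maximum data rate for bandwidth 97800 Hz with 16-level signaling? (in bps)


Rate = 2 * B * log2(M) = 2 * 97800 * 4.0 = 782400.0

782400.0 bps


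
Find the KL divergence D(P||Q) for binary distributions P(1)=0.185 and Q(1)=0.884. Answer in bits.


KL = p*log2(p/q) + (1-p)*log2((1-p)/(1-q)) = 0.185*log2(0.185/0.884) + 0.815*log2(0.815/0.116) = 1.8749

1.8749 bits


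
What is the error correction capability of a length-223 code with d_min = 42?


Correction capability = floor((d-1)/2) = floor((42-1)/2) = 20

20 errors


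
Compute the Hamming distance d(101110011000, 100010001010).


Count differing positions: . . ^ ^ . . . ^ . . ^ . = 4 differences

4


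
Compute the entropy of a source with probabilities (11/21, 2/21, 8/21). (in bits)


H = -sum(p_i * log2(p_i)). Terms: -(11/21)*log2(11/21) = 0.488654; -(2/21)*log2(2/21) = 0.323078; -(8/21)*log2(8/21) = 0.530407. H = 0.488654 + 0.323078 + 0.530407 = 1.3421

1.3421 bits


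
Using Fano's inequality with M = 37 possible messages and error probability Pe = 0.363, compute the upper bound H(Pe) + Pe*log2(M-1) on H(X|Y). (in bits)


H(Pe) = -Pe*log2(Pe) - (1-Pe)*log2(1-Pe) = -0.363*log2(0.363) - 0.637*log2(0.637) = 0.530691 + 0.414454 = 0.9451. Pe*log2(M-1) = 0.363*log2(36) = 1.876683. Bound = H(Pe) + Pe*log2(M-1) = 0.530691 + 0.414454 + 1.876683 = 2.8218

2.8218 bits


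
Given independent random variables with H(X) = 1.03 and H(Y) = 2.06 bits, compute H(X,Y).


For independent variables, H(X,Y) = H(X) + H(Y) = 1.03 + 2.06 = 3.09

3.09 bits


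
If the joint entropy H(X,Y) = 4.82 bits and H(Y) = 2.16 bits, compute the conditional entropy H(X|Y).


H(X|Y) = H(X,Y) - H(Y) = 4.82 - 2.16 = 2.66

2.66 bits


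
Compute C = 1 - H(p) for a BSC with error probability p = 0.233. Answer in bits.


H(p) = -p*log2(p) - (1-p)*log2(1-p) = -0.233*log2(0.233) - 0.767*log2(0.767) = 0.489672 + 0.293532 = 0.7832. C = 1 - H(p) = 1 - 0.7832 = 0.2168

0.2168 bits


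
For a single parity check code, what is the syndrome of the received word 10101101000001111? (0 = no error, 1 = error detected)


Syndrome = XOR of all bits = 1 XOR 0 XOR 1 XOR 0 XOR 1 XOR 1 XOR 0 XOR 1 XOR 0 XOR 0 XOR 0 XOR 0 XOR 0 XOR 1 XOR 1 XOR 1 XOR 1 = 1

1


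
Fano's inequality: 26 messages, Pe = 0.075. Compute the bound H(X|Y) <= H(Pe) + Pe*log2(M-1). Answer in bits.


H(Pe) = -Pe*log2(Pe) - (1-Pe)*log2(1-Pe) = -0.075*log2(0.075) - 0.925*log2(0.925) = 0.280272 + 0.104039 = 0.3843. Pe*log2(M-1) = 0.075*log2(25) = 0.348289. Bound = H(Pe) + Pe*log2(M-1) = 0.280272 + 0.104039 + 0.348289 = 0.7326

0.7326 bits


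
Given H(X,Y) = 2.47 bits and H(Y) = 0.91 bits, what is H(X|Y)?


H(X|Y) = H(X,Y) - H(Y) = 2.47 - 0.91 = 1.56

1.56 bits


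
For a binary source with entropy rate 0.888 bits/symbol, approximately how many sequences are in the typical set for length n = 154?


log2|A_typical| = nH = 154 * 0.888 = 136.752, so |A_typical| ~ 2^136.752 = 1.467e+41

1.467e+41


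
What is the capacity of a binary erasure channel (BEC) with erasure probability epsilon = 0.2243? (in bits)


C = 1 - epsilon = 1 - 0.2243 = 0.7757

0.7757 bits


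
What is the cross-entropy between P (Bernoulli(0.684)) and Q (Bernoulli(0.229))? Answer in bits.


H(P,Q) = -p*log2(q) - (1-p)*log2(1-q). -0.684*log2(0.229) = 1.454581; -0.316*log2(0.771) = 0.118562. H(P,Q) = 1.454581 + 0.118562 = 1.5731

1.5731 bits


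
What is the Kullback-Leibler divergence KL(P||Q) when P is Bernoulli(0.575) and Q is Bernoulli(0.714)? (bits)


KL = p*log2(p/q) + (1-p)*log2((1-p)/(1-q)) = 0.575*log2(0.575/0.714) + 0.425*log2(0.425/0.286) = 0.0633

0.0633 bits


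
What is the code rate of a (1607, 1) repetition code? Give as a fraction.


Rate = k/n = 1/1607

1/1607


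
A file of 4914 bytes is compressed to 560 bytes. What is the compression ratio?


Ratio = original / compressed = 4914 / 560 = 8.775

8.775


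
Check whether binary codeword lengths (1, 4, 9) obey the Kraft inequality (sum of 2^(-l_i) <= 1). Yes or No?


Kraft sum = sum(2^(-l_i)) = 0.5645, need <= 1. Result: satisfied (a binary prefix-free code with these lengths exists)

Yes


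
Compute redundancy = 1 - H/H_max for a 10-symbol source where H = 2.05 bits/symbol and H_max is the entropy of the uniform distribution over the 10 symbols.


H_max = log2(K) = log2(10) = 3.3219 bits/symbol. Redundancy = 1 - H/H_max = 1 - 2.05/3.3219 = 1 - 0.6171 = 0.3829

0.3829


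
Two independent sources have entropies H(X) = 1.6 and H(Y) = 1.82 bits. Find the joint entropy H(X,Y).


For independent variables, H(X,Y) = H(X) + H(Y) = 1.6 + 1.82 = 3.42

3.42 bits


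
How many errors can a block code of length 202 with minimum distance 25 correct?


Correction capability = floor((d-1)/2) = floor((25-1)/2) = 12

12 errors


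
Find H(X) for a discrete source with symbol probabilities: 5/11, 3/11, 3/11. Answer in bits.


H = -sum(p_i * log2(p_i)). Terms: -(5/11)*log2(5/11) = 0.517047; -(3/11)*log2(3/11) = 0.511219; -(3/11)*log2(3/11) = 0.511219. H = 0.517047 + 0.511219 + 0.511219 = 1.5395

1.5395 bits


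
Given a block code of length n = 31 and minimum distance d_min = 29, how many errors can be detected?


Detection capability = d_min - 1 = 29 - 1 = 28

28 errors


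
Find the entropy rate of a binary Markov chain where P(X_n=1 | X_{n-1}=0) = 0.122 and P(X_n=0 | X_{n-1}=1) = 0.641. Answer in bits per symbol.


Stationary distribution: pi_0 = p10/(p01+p10) = 0.8401, pi_1 = 0.1599. Entropy rate H' = pi_0*H(p01) + pi_1*H(p10) = 0.8401*0.5351 + 0.1599*0.9418 = 0.6001

0.6001 bits/symbol


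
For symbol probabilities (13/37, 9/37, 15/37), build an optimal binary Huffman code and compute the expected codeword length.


Huffman construction (repeatedly merge the two least-probable nodes; each merge adds 1 bit to every symbol beneath it): 9/37 + 13/37 = 22/37; 15/37 + 22/37 = 1. Resulting codeword lengths (in the order the probabilities were given): (2, 2, 1). L_avg = sum(p_i * l_i) = 13/37*2 + 9/37*2 + 15/37*1 = 59/37 = 1.5946

1.5946 bits


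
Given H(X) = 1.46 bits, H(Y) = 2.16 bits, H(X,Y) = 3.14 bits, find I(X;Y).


I(X;Y) = H(X) + H(Y) - H(X,Y) = 1.46 + 2.16 - 3.14 = 0.48

0.48 bits


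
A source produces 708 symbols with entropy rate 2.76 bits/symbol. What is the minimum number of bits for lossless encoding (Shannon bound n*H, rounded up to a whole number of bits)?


Minimum bits >= n * H = 708 * 2.76 = 1954.08, rounded up to a whole number of bits = 1955

1955 bits


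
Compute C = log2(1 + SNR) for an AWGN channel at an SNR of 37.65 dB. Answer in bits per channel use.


SNR_linear = 10^(37.65/10) = 5821.0322; C = log2(1 + SNR_linear) = log2(1 + 5821.0322) = 12.5073

12.5073 bits/channel use


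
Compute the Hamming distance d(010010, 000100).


Count differing positions: . ^ . ^ ^ . = 3 differences

3


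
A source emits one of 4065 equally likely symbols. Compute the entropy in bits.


H = log2(n) = log2(4065) = 11.989

11.989 bits


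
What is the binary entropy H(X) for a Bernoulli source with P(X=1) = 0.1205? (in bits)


H = -p*log2(p) - (1-p)*log2(1-p). -0.1205*log2(0.1205) = 0.367874; -0.8795*log2(0.8795) = 0.162923. H = 0.367874 + 0.162923 = 0.5308

0.5308 bits


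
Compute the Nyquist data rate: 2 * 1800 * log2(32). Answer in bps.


Rate = 2 * B * log2(M) = 2 * 1800 * 5.0 = 18000.0

18000.0 bps


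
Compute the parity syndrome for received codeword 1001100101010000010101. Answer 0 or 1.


Syndrome = XOR of all bits = 1 XOR 0 XOR 0 XOR 1 XOR 1 XOR 0 XOR 0 XOR 1 XOR 0 XOR 1 XOR 0 XOR 1 XOR 0 XOR 0 XOR 0 XOR 0 XOR 0 XOR 1 XOR 0 XOR 1 XOR 0 XOR 1 = 1

1


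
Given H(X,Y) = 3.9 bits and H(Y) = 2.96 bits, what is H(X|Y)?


H(X|Y) = H(X,Y) - H(Y) = 3.9 - 2.96 = 0.94

0.94 bits


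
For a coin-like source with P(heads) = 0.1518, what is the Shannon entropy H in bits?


H = -p*log2(p) - (1-p)*log2(1-p). -0.1518*log2(0.1518) = 0.412859; -0.8482*log2(0.8482) = 0.201468. H = 0.412859 + 0.201468 = 0.6143

0.6143 bits


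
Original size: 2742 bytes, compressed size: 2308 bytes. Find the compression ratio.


Ratio = original / compressed = 2742 / 2308 = 1.188

1.188


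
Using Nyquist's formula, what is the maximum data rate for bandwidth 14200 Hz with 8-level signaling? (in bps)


Rate = 2 * B * log2(M) = 2 * 14200 * 3.0 = 85200.0

85200.0 bps


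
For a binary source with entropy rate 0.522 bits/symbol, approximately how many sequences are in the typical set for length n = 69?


log2|A_typical| = nH = 69 * 0.522 = 36.018, so |A_typical| ~ 2^36.018 = 6.958e+10

6.958e+10


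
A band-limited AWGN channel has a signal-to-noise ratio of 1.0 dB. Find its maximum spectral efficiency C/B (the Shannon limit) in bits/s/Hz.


SNR_linear = 10^(1.0/10) = 1.2589; C/B = log2(1 + SNR_linear) = log2(1 + 1.2589) = 1.1756

1.1756 bits/s/Hz


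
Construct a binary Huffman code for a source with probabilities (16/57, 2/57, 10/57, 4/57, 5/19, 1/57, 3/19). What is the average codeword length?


Huffman construction (repeatedly merge the two least-probable nodes; each merge adds 1 bit to every symbol beneath it): 1/57 + 2/57 = 1/19; 1/19 + 4/57 = 7/57; 7/57 + 3/19 = 16/57; 10/57 + 5/19 = 25/57; 16/57 + 16/57 = 32/57; 25/57 + 32/57 = 1. Resulting codeword lengths (in the order the probabilities were given): (2, 5, 2, 4, 2, 5, 3). L_avg = sum(p_i * l_i) = 16/57*2 + 2/57*5 + 10/57*2 + 4/57*4 + 5/19*2 + 1/57*5 + 3/19*3 = 140/57 = 2.4561

2.4561 bits


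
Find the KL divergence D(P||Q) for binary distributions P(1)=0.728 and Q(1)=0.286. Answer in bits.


KL = p*log2(p/q) + (1-p)*log2((1-p)/(1-q)) = 0.728*log2(0.728/0.286) + 0.272*log2(0.272/0.714) = 0.6026

0.6026 bits


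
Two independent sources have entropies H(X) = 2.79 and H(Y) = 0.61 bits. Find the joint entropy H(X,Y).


For independent variables, H(X,Y) = H(X) + H(Y) = 2.79 + 0.61 = 3.4

3.4 bits


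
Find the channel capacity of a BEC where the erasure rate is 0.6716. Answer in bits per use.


C = 1 - epsilon = 1 - 0.6716 = 0.3284

0.3284 bits


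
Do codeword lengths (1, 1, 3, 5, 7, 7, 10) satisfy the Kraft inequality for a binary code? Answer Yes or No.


Kraft sum = sum(2^(-l_i)) = 1.1729, need <= 1. Result: violated (a binary prefix-free code with these lengths cannot exist)

No


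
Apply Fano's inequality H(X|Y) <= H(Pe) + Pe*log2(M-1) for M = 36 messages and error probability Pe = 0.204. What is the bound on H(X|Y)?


H(Pe) = -Pe*log2(Pe) - (1-Pe)*log2(1-Pe) = -0.204*log2(0.204) - 0.796*log2(0.796) = 0.467845 + 0.262011 = 0.7299. Pe*log2(M-1) = 0.204*log2(35) = 1.046374. Bound = H(Pe) + Pe*log2(M-1) = 0.467845 + 0.262011 + 1.046374 = 1.7762

1.7762 bits


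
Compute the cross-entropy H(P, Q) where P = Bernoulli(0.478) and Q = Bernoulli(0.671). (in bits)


H(P,Q) = -p*log2(q) - (1-p)*log2(1-q). -0.478*log2(0.671) = 0.275144; -0.522*log2(0.329) = 0.837205. H(P,Q) = 0.275144 + 0.837205 = 1.1123

1.1123 bits


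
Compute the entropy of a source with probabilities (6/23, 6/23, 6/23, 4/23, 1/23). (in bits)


H = -sum(p_i * log2(p_i)). Terms: -(6/23)*log2(6/23) = 0.505722; -(6/23)*log2(6/23) = 0.505722; -(6/23)*log2(6/23) = 0.505722; -(4/23)*log2(4/23) = 0.438880; -(1/23)*log2(1/23) = 0.196677. H = 0.505722 + 0.505722 + 0.505722 + 0.438880 + 0.196677 = 2.1527

2.1527 bits


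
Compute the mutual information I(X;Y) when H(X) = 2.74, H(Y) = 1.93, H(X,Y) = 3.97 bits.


I(X;Y) = H(X) + H(Y) - H(X,Y) = 2.74 + 1.93 - 3.97 = 0.7

0.7 bits


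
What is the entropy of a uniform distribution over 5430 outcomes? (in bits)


H = log2(n) = log2(5430) = 12.4067

12.4067 bits


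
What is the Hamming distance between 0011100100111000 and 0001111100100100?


Count differing positions: . . ^ . . ^ ^ . . . . ^ ^ ^ . . = 6 differences

6


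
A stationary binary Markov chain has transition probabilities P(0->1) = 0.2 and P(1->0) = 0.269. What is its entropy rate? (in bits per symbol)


Stationary distribution: pi_0 = p10/(p01+p10) = 0.5736, pi_1 = 0.4264. Entropy rate H' = pi_0*H(p01) + pi_1*H(p10) = 0.5736*0.7219 + 0.4264*0.84 = 0.7723

0.7723 bits/symbol


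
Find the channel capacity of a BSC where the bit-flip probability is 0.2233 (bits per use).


H(p) = -p*log2(p) - (1-p)*log2(1-p) = -0.2233*log2(0.2233) - 0.7767*log2(0.7767) = 0.482986 + 0.283162 = 0.7661. C = 1 - H(p) = 1 - 0.7661 = 0.2339

0.2339 bits


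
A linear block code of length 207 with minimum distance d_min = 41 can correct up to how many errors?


Correction capability = floor((d-1)/2) = floor((41-1)/2) = 20

20 errors


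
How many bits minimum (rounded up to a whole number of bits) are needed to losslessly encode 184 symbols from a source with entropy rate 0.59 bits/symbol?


Minimum bits >= n * H = 184 * 0.59 = 108.56, rounded up to a whole number of bits = 109

109 bits


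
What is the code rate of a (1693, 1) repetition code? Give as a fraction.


Rate = k/n = 1/1693

1/1693


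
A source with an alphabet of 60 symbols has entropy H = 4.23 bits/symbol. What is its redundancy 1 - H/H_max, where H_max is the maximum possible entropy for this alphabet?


H_max = log2(K) = log2(60) = 5.9069 bits/symbol. Redundancy = 1 - H/H_max = 1 - 4.23/5.9069 = 1 - 0.7161 = 0.2839

0.2839


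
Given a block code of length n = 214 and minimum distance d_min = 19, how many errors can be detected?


Detection capability = d_min - 1 = 19 - 1 = 18

18 errors


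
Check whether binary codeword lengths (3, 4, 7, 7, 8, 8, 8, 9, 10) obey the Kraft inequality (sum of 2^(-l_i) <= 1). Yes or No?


Kraft sum = sum(2^(-l_i)) = 0.2178, need <= 1. Result: satisfied (a binary prefix-free code with these lengths exists)

Yes


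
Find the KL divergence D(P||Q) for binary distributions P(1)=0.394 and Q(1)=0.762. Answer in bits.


KL = p*log2(p/q) + (1-p)*log2((1-p)/(1-q)) = 0.394*log2(0.394/0.762) + 0.606*log2(0.606/0.238) = 0.4422

0.4422 bits


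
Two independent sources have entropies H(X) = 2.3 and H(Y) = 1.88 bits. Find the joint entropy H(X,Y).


For independent variables, H(X,Y) = H(X) + H(Y) = 2.3 + 1.88 = 4.18

4.18 bits


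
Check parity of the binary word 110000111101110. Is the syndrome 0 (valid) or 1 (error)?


Syndrome = XOR of all bits = 1 XOR 1 XOR 0 XOR 0 XOR 0 XOR 0 XOR 1 XOR 1 XOR 1 XOR 1 XOR 0 XOR 1 XOR 1 XOR 1 XOR 0 = 1

1


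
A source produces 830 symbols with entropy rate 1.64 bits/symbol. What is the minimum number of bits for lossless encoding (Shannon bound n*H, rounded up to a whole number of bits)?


Minimum bits >= n * H = 830 * 1.64 = 1361.2, rounded up to a whole number of bits = 1362

1362 bits


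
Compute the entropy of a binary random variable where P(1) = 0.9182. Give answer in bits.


H = -p*log2(p) - (1-p)*log2(1-p). -0.9182*log2(0.9182) = 0.113048; -0.0818*log2(0.0818) = 0.295442. H = 0.113048 + 0.295442 = 0.4085

0.4085 bits


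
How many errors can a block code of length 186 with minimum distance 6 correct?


Correction capability = floor((d-1)/2) = floor((6-1)/2) = 2

2 errors


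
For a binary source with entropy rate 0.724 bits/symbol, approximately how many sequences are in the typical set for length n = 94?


log2|A_typical| = nH = 94 * 0.724 = 68.056, so |A_typical| ~ 2^68.056 = 3.068e+20

3.068e+20


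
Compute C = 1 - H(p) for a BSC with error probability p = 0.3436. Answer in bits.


H(p) = -p*log2(p) - (1-p)*log2(1-p) = -0.3436*log2(0.3436) - 0.6564*log2(0.6564) = 0.529556 + 0.398666 = 0.9282. C = 1 - H(p) = 1 - 0.9282 = 0.0718

0.0718 bits


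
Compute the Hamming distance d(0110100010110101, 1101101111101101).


Count differing positions: ^ . ^ ^ . . ^ ^ . ^ . ^ ^ . . . = 8 differences

8


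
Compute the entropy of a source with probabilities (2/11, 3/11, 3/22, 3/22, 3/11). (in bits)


H = -sum(p_i * log2(p_i)). Terms: -(2/11)*log2(2/11) = 0.447169; -(3/11)*log2(3/11) = 0.511219; -(3/22)*log2(3/22) = 0.391973; -(3/22)*log2(3/22) = 0.391973; -(3/11)*log2(3/11) = 0.511219. H = 0.447169 + 0.511219 + 0.391973 + 0.391973 + 0.511219 = 2.2536

2.2536 bits


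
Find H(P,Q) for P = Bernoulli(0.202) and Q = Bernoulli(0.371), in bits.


H(P,Q) = -p*log2(q) - (1-p)*log2(1-q). -0.202*log2(0.371) = 0.288963; -0.798*log2(0.629) = 0.533757. H(P,Q) = 0.288963 + 0.533757 = 0.8227

0.8227 bits


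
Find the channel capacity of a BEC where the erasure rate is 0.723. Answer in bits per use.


C = 1 - epsilon = 1 - 0.723 = 0.277

0.277 bits


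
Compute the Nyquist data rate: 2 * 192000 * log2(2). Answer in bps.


Rate = 2 * B * log2(M) = 2 * 192000 * 1.0 = 384000.0

384000.0 bps


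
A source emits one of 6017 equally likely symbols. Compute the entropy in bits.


H = log2(n) = log2(6017) = 12.5548

12.5548 bits


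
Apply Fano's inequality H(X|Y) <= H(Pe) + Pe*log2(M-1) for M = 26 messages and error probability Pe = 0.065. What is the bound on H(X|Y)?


H(Pe) = -Pe*log2(Pe) - (1-Pe)*log2(1-Pe) = -0.065*log2(0.065) - 0.935*log2(0.935) = 0.256322 + 0.090659 = 0.347. Pe*log2(M-1) = 0.065*log2(25) = 0.301851. Bound = H(Pe) + Pe*log2(M-1) = 0.256322 + 0.090659 + 0.301851 = 0.6488

0.6488 bits


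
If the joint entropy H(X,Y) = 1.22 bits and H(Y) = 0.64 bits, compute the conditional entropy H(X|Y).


H(X|Y) = H(X,Y) - H(Y) = 1.22 - 0.64 = 0.58

0.58 bits


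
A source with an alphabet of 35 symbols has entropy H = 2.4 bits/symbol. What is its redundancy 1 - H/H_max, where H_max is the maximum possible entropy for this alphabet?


H_max = log2(K) = log2(35) = 5.1293 bits/symbol. Redundancy = 1 - H/H_max = 1 - 2.4/5.1293 = 1 - 0.4679 = 0.5321

0.5321


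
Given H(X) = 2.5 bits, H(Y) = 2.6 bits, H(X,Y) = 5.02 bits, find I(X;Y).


I(X;Y) = H(X) + H(Y) - H(X,Y) = 2.5 + 2.6 - 5.02 = 0.08

0.08 bits


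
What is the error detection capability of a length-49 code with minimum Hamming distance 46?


Detection capability = d_min - 1 = 46 - 1 = 45

45 errors


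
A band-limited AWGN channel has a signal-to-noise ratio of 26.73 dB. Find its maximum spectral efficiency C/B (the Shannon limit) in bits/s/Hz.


SNR_linear = 10^(26.73/10) = 470.9773; C/B = log2(1 + SNR_linear) = log2(1 + 470.9773) = 8.8826

8.8826 bits/s/Hz


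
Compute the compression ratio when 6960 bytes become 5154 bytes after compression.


Ratio = original / compressed = 6960 / 5154 = 1.3504

1.3504


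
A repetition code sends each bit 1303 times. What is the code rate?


Rate = k/n = 1/1303

1/1303


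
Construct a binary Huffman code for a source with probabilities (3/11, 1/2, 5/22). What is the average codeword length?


Huffman construction (repeatedly merge the two least-probable nodes; each merge adds 1 bit to every symbol beneath it): 5/22 + 3/11 = 1/2; 1/2 + 1/2 = 1. Resulting codeword lengths (in the order the probabilities were given): (2, 1, 2). L_avg = sum(p_i * l_i) = 3/11*2 + 1/2*1 + 5/22*2 = 3/2 = 1.5

1.5 bits


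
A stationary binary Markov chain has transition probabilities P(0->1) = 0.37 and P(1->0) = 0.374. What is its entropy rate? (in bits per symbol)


Stationary distribution: pi_0 = p10/(p01+p10) = 0.5027, pi_1 = 0.4973. Entropy rate H' = pi_0*H(p01) + pi_1*H(p10) = 0.5027*0.9507 + 0.4973*0.9537 = 0.9522

0.9522 bits/symbol


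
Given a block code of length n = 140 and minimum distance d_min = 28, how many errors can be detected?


Detection capability = d_min - 1 = 28 - 1 = 27

27 errors


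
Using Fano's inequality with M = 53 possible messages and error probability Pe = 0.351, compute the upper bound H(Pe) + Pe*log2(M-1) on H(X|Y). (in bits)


H(Pe) = -Pe*log2(Pe) - (1-Pe)*log2(1-Pe) = -0.351*log2(0.351) - 0.649*log2(0.649) = 0.530170 + 0.404788 = 0.935. Pe*log2(M-1) = 0.351*log2(52) = 2.000854. Bound = H(Pe) + Pe*log2(M-1) = 0.530170 + 0.404788 + 2.000854 = 2.9358

2.9358 bits


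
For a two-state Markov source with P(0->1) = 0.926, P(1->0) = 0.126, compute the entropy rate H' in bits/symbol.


Stationary distribution: pi_0 = p10/(p01+p10) = 0.1198, pi_1 = 0.8802. Entropy rate H' = pi_0*H(p01) + pi_1*H(p10) = 0.1198*0.3807 + 0.8802*0.5464 = 0.5265

0.5265 bits/symbol


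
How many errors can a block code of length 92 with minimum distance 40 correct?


Correction capability = floor((d-1)/2) = floor((40-1)/2) = 19

19 errors


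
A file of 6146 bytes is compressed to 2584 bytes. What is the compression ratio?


Ratio = original / compressed = 6146 / 2584 = 2.3785

2.3785


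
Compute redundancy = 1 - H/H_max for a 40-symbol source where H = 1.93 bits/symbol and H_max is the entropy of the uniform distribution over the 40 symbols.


H_max = log2(K) = log2(40) = 5.3219 bits/symbol. Redundancy = 1 - H/H_max = 1 - 1.93/5.3219 = 1 - 0.3627 = 0.6373

0.6373


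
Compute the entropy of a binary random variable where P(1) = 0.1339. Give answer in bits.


H = -p*log2(p) - (1-p)*log2(1-p). -0.1339*log2(0.1339) = 0.388413; -0.8661*log2(0.8661) = 0.179624. H = 0.388413 + 0.179624 = 0.568

0.568 bits


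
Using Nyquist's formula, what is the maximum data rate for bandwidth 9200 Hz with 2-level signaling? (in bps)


Rate = 2 * B * log2(M) = 2 * 9200 * 1.0 = 18400.0

18400.0 bps


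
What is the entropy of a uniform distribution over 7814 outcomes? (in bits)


H = log2(n) = log2(7814) = 12.9318

12.9318 bits


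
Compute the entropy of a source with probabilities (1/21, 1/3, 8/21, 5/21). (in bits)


H = -sum(p_i * log2(p_i)). Terms: -(1/21)*log2(1/21) = 0.209158; -(1/3)*log2(1/3) = 0.528321; -(8/21)*log2(8/21) = 0.530407; -(5/21)*log2(5/21) = 0.492950. H = 0.209158 + 0.528321 + 0.530407 + 0.492950 = 1.7608

1.7608 bits


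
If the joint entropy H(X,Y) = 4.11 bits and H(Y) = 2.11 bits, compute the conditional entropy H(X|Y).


H(X|Y) = H(X,Y) - H(Y) = 4.11 - 2.11 = 2.0

2.0 bits


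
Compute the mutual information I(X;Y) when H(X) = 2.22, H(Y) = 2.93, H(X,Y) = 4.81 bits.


I(X;Y) = H(X) + H(Y) - H(X,Y) = 2.22 + 2.93 - 4.81 = 0.34

0.34 bits


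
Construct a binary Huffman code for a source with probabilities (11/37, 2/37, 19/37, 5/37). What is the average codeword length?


Huffman construction (repeatedly merge the two least-probable nodes; each merge adds 1 bit to every symbol beneath it): 2/37 + 5/37 = 7/37; 7/37 + 11/37 = 18/37; 18/37 + 19/37 = 1. Resulting codeword lengths (in the order the probabilities were given): (2, 3, 1, 3). L_avg = sum(p_i * l_i) = 11/37*2 + 2/37*3 + 19/37*1 + 5/37*3 = 62/37 = 1.6757

1.6757 bits


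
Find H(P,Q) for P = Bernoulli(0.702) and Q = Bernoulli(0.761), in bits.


H(P,Q) = -p*log2(q) - (1-p)*log2(1-q). -0.702*log2(0.761) = 0.276610; -0.298*log2(0.239) = 0.615345. H(P,Q) = 0.276610 + 0.615345 = 0.892

0.892 bits


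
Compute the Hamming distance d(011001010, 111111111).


Count differing positions: ^ . . ^ ^ . ^ . ^ = 5 differences

5


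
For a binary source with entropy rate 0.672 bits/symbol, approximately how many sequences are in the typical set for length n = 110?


log2|A_typical| = nH = 110 * 0.672 = 73.92, so |A_typical| ~ 2^73.92 = 1.787e+22

1.787e+22


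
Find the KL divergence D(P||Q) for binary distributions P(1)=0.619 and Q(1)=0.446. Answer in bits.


KL = p*log2(p/q) + (1-p)*log2((1-p)/(1-q)) = 0.619*log2(0.619/0.446) + 0.381*log2(0.381/0.554) = 0.0869

0.0869 bits


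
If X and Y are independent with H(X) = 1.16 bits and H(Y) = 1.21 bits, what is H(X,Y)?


For independent variables, H(X,Y) = H(X) + H(Y) = 1.16 + 1.21 = 2.37

2.37 bits


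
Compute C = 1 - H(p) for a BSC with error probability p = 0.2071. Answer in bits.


H(p) = -p*log2(p) - (1-p)*log2(1-p) = -0.2071*log2(0.2071) - 0.7929*log2(0.7929) = 0.470448 + 0.265454 = 0.7359. C = 1 - H(p) = 1 - 0.7359 = 0.2641

0.2641 bits


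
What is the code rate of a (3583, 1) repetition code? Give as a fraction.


Rate = k/n = 1/3583

1/3583


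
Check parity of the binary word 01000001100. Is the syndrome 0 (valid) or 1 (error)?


Syndrome = XOR of all bits = 0 XOR 1 XOR 0 XOR 0 XOR 0 XOR 0 XOR 0 XOR 1 XOR 1 XOR 0 XOR 0 = 1

1


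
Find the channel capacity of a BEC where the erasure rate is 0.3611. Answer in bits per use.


C = 1 - epsilon = 1 - 0.3611 = 0.6389

0.6389 bits


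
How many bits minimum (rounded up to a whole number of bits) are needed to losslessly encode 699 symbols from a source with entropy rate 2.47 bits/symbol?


Minimum bits >= n * H = 699 * 2.47 = 1726.53, rounded up to a whole number of bits = 1727

1727 bits


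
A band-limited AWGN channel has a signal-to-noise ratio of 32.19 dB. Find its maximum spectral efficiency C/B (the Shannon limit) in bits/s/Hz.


SNR_linear = 10^(32.19/10) = 1655.77; C/B = log2(1 + SNR_linear) = log2(1 + 1655.77) = 10.6942

10.6942 bits/s/Hz


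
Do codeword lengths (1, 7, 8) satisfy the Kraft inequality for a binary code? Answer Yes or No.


Kraft sum = sum(2^(-l_i)) = 0.5117, need <= 1. Result: satisfied (a binary prefix-free code with these lengths exists)

Yes


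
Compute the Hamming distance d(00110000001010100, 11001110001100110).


Count differing positions: ^ ^ ^ ^ ^ ^ ^ . . . . ^ ^ . . ^ . = 10 differences

10


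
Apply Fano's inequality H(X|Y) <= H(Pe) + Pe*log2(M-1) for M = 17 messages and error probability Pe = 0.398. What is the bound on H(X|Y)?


H(Pe) = -Pe*log2(Pe) - (1-Pe)*log2(1-Pe) = -0.398*log2(0.398) - 0.602*log2(0.602) = 0.529006 + 0.440763 = 0.9698. Pe*log2(M-1) = 0.398*log2(16) = 1.592000. Bound = H(Pe) + Pe*log2(M-1) = 0.529006 + 0.440763 + 1.592000 = 2.5618

2.5618 bits


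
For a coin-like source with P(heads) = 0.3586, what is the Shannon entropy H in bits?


H = -p*log2(p) - (1-p)*log2(1-p). -0.3586*log2(0.3586) = 0.530568; -0.6414*log2(0.6414) = 0.410947. H = 0.530568 + 0.410947 = 0.9415

0.9415 bits


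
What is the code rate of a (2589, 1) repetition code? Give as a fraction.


Rate = k/n = 1/2589

1/2589


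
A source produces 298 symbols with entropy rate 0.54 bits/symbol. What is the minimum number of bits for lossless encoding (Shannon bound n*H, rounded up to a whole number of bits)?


Minimum bits >= n * H = 298 * 0.54 = 160.92, rounded up to a whole number of bits = 161

161 bits


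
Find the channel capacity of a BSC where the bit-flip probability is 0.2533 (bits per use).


H(p) = -p*log2(p) - (1-p)*log2(1-p) = -0.2533*log2(0.2533) - 0.7467*log2(0.7467) = 0.501808 + 0.314659 = 0.8165. C = 1 - H(p) = 1 - 0.8165 = 0.1835

0.1835 bits


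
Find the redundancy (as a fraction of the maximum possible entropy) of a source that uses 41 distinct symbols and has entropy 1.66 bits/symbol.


H_max = log2(K) = log2(41) = 5.3576 bits/symbol. Redundancy = 1 - H/H_max = 1 - 1.66/5.3576 = 1 - 0.3098 = 0.6902

0.6902


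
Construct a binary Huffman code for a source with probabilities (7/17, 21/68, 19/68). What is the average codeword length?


Huffman construction (repeatedly merge the two least-probable nodes; each merge adds 1 bit to every symbol beneath it): 19/68 + 21/68 = 10/17; 7/17 + 10/17 = 1. Resulting codeword lengths (in the order the probabilities were given): (1, 2, 2). L_avg = sum(p_i * l_i) = 7/17*1 + 21/68*2 + 19/68*2 = 27/17 = 1.5882

1.5882 bits


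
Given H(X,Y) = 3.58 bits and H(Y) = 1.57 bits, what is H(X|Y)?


H(X|Y) = H(X,Y) - H(Y) = 3.58 - 1.57 = 2.01

2.01 bits


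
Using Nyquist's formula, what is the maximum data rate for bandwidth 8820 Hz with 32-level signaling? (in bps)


Rate = 2 * B * log2(M) = 2 * 8820 * 5.0 = 88200.0

88200.0 bps


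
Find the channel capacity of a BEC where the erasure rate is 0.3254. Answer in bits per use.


C = 1 - epsilon = 1 - 0.3254 = 0.6746

0.6746 bits


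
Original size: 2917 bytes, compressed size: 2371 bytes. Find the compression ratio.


Ratio = original / compressed = 2917 / 2371 = 1.2303

1.2303
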